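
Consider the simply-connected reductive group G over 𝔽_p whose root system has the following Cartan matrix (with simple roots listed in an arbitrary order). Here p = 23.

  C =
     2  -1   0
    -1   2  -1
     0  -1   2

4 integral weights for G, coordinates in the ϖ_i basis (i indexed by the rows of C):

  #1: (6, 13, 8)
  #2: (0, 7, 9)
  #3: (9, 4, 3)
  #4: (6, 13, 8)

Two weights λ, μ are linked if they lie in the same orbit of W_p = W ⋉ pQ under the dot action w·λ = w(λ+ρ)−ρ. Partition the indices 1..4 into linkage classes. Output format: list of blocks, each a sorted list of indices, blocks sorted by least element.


Root system A_3: the 3×3 matrix C matches after relabeling.

W_23-reps of the 4 weights in Ā_23 (same 3-coord order as C):

  1: (0, 14, 2)
  2: (1, 8, 10)
  3: (10, 5, 4)
  4: (0, 14, 2)

The 4 indices split into 3 linkage classes (same alcove rep ⇔ same W_23-dot-orbit):

[[1, 4], [2], [3]]


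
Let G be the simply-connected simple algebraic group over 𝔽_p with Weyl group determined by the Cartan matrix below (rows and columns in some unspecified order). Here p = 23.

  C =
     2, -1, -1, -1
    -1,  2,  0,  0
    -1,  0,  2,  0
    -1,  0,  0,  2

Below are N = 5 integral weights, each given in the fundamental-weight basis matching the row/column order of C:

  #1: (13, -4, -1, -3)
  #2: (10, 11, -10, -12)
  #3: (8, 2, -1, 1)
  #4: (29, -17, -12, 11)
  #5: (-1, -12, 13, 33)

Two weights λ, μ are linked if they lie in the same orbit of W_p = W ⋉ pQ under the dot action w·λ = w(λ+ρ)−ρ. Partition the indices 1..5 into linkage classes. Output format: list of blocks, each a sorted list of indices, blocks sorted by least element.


Type D_4, rank 4, |W|=192; reorder rows/cols to standard.

W_23-reps of the 5 weights in Ā_23 (same 4-coord order as C):

  [1] (9, 3, 0, 2) · [2] (9, 3, 0, 2) · [3] (9, 3, 0, 2) · [4] (1, 3, 8, 7) · [5] (9, 3, 0, 2)

Linkage partition of the 5 weights (2 classes, p=23):

[[1, 2, 3, 5], [4]]


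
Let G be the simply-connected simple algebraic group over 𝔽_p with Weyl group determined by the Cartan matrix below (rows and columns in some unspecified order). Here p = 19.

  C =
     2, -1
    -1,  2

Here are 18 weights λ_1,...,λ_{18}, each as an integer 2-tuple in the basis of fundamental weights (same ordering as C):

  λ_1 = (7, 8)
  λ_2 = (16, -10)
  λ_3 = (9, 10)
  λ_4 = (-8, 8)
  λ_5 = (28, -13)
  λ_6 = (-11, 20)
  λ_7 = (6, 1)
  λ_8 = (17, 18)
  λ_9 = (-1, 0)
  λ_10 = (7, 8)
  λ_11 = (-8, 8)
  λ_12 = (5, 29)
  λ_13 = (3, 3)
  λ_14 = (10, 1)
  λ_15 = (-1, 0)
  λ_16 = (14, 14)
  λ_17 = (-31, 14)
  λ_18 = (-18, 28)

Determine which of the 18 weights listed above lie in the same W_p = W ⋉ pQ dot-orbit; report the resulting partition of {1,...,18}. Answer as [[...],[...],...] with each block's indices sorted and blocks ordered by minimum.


Cartan matrix: type A_2 (|W|=6); un-permuting the 2 rows.

Alcove-folded reps (p=19, 18 weights, presented ϖ-order):

  λ_1+ρ ↦ (8, 9)
  λ_2+ρ ↦ (8, 9)
  λ_3+ρ ↦ (8, 9)
  λ_4+ρ ↦ (7, 2)
  λ_5+ρ ↦ (7, 2)
  λ_6+ρ ↦ (8, 9)
  λ_7+ρ ↦ (7, 2)
  λ_8+ρ ↦ (0, 1)
  λ_9+ρ ↦ (0, 1)
  λ_10+ρ ↦ (8, 9)
  λ_11+ρ ↦ (7, 2)
  λ_12+ρ ↦ (11, 2)
  λ_13+ρ ↦ (4, 4)
  λ_14+ρ ↦ (11, 2)
  λ_15+ρ ↦ (0, 1)
  λ_16+ρ ↦ (4, 4)
  λ_17+ρ ↦ (4, 4)
  λ_18+ρ ↦ (7, 2)

The 18 indices split into 5 linkage classes (same alcove rep ⇔ same W_19-dot-orbit):

[[1, 2, 3, 6, 10], [4, 5, 7, 11, 18], [8, 9, 15], [12, 14], [13, 16, 17]]


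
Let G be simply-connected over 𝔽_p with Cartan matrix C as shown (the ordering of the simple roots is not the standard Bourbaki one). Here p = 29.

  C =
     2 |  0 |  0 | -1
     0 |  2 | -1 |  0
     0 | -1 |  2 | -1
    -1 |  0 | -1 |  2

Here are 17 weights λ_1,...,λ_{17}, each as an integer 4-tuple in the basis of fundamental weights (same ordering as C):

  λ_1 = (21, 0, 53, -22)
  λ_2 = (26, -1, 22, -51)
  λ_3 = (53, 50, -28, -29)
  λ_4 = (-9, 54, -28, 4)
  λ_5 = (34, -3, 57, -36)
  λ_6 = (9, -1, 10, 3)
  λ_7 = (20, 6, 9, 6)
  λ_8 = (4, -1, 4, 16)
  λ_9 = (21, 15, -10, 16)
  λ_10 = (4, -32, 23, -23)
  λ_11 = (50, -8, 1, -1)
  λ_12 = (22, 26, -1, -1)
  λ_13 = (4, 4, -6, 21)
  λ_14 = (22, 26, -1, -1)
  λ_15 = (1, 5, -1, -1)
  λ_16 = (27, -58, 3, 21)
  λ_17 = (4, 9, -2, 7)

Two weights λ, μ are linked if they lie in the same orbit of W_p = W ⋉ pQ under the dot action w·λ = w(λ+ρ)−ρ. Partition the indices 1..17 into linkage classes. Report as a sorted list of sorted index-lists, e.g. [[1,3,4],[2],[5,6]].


Type A_4, rank 4, |W|=120; reorder rows/cols to standard.

Folding the 17 weights λ_j+ρ into Ā_29 (reps in the given 4-coord order):

  [1] (4, 1, 2, 1) · [2] (2, 6, 0, 0) · [3] (4, 1, 2, 1) · [4] (4, 1, 2, 1) · [5] (2, 6, 0, 0) · [6] (10, 0, 11, 4) · [7] (5, 9, 1, 7) · [8] (5, 0, 5, 17) · [9] (5, 9, 1, 7) · [10] (5, 0, 5, 17) · [11] (5, 0, 5, 17) · [12] (2, 6, 0, 0) · [13] (5, 0, 5, 17) · [14] (2, 6, 0, 0) · [15] (2, 6, 0, 0) · [16] (4, 1, 2, 1) · [17] (5, 9, 1, 7)

5 distinct reps among the 17 weights ⇒ 5 W_29-linkage classes:

[[1, 3, 4, 16], [2, 5, 12, 14, 15], [6], [7, 9, 17], [8, 10, 11, 13]]


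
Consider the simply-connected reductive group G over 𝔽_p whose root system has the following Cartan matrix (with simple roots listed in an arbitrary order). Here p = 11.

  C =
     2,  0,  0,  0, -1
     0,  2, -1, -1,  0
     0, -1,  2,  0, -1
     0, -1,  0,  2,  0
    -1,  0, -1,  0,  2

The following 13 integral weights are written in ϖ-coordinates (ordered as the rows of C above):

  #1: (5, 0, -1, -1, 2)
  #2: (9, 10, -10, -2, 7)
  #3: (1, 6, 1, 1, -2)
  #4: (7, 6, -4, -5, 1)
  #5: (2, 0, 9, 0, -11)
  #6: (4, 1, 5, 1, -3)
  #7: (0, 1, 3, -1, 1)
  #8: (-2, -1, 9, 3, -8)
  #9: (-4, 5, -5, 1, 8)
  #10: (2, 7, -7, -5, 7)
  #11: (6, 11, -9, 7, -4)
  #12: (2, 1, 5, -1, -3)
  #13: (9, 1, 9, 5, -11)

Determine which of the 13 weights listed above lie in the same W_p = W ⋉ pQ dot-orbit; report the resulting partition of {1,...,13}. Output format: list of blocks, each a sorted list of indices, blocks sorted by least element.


C ↔ A_5 under row/col permutation; |W(A_5)| = 720.

Each λ_j+ρ reduced to Ā_11; 5-tuples below use C's row order:

  λ_1 → (6, 1, 0, 0, 3) · λ_2 → (0, 7, 1, 1, 1) · λ_3 → (0, 7, 1, 1, 1) · λ_4 → (4, 0, 2, 1, 1) · λ_5 → (6, 1, 0, 0, 3) · λ_6 → (1, 2, 4, 0, 2) · λ_7 → (1, 2, 4, 0, 2) · λ_8 → (4, 0, 2, 1, 1) · λ_9 → (1, 2, 4, 0, 2) · λ_10 → (1, 2, 4, 0, 2) · λ_11 → (4, 0, 2, 1, 1) · λ_12 → (1, 2, 4, 0, 2) · λ_13 → (6, 1, 0, 0, 3)

The 13 indices split into 4 linkage classes (same alcove rep ⇔ same W_11-dot-orbit):

[[1, 5, 13], [2, 3], [4, 8, 11], [6, 7, 9, 10, 12]]


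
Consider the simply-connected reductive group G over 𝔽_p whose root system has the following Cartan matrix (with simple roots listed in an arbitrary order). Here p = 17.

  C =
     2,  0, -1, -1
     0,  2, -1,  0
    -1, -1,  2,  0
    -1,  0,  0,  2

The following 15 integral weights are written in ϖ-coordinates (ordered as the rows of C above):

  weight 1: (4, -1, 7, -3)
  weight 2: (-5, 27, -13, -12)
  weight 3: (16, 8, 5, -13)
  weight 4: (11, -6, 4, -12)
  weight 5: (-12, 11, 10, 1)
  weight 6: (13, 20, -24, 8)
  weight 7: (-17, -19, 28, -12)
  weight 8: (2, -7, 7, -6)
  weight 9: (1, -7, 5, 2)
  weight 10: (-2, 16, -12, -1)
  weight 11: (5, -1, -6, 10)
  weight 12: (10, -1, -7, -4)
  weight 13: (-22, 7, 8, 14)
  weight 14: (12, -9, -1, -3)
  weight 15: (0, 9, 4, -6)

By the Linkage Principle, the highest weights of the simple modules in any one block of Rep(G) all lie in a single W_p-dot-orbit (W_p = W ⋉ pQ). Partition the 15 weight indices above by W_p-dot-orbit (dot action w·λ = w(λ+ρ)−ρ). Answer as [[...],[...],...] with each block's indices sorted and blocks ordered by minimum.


A_4 Cartan matrix, 4 simple roots permuted; ρ=(1,1,1,1).

Alcove-folded reps (p=17, 15 weights, presented ϖ-order):

  λ_1+ρ ↦ (3, 0, 8, 2)
  λ_2+ρ ↦ (4, 10, 1, 1)
  λ_3+ρ ↦ (2, 6, 0, 3)
  λ_4+ρ ↦ (1, 5, 0, 11)
  λ_5+ρ ↦ (2, 6, 0, 3)
  λ_6+ρ ↦ (3, 0, 8, 2)
  λ_7+ρ ↦ (4, 10, 1, 1)
  λ_8+ρ ↦ (2, 6, 0, 3)
  λ_9+ρ ↦ (2, 6, 0, 3)
  λ_10+ρ ↦ (1, 5, 0, 11)
  λ_11+ρ ↦ (1, 5, 0, 11)
  λ_12+ρ ↦ (2, 6, 0, 3)
  λ_13+ρ ↦ (3, 0, 8, 2)
  λ_14+ρ ↦ (3, 0, 8, 2)
  λ_15+ρ ↦ (4, 10, 1, 1)

Linkage partition of the 15 weights (4 classes, p=17):

[[1, 6, 13, 14], [2, 7, 15], [3, 5, 8, 9, 12], [4, 10, 11]]


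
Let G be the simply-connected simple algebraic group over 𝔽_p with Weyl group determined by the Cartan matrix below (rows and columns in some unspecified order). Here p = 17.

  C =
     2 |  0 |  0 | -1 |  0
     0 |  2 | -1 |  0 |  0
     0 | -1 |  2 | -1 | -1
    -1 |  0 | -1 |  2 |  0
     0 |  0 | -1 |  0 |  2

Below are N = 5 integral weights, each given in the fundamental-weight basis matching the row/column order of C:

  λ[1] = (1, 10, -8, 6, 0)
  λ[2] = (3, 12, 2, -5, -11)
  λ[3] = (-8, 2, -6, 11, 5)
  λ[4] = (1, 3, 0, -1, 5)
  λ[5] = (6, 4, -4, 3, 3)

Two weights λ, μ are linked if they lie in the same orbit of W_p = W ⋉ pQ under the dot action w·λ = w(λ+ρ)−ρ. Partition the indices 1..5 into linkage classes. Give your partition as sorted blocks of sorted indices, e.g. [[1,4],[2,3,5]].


Root system D_5: the 5×5 matrix C matches after relabeling.

λ_j+ρ reflected into Ā_17 (⟨·,θ^∨⟩≤17); 5-tuples as given:

  [1] (2, 4, 1, 0, 6);  [2] (7, 2, 3, 0, 1);  [3] (7, 2, 3, 0, 1);  [4] (2, 4, 1, 0, 6);  [5] (7, 2, 3, 0, 1)

2 distinct reps among the 5 weights ⇒ 2 W_17-linkage classes:

[[1, 4], [2, 3, 5]]


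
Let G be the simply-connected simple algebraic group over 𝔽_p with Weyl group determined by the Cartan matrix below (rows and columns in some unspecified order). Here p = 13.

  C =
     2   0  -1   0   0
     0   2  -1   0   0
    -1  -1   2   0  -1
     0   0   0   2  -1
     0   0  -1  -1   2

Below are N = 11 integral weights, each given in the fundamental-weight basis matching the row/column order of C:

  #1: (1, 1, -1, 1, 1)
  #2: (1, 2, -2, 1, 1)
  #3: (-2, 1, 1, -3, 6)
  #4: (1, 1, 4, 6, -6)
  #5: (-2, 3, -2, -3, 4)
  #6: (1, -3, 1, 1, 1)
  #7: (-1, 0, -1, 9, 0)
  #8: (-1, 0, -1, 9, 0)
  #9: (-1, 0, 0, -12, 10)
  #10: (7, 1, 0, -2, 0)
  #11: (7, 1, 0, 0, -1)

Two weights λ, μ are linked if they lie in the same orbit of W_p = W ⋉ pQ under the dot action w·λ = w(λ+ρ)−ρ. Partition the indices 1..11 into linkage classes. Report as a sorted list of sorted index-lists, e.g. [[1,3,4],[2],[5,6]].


Root system D_5: the 5×5 matrix C matches after relabeling.

Ā_13 reps of the 11 weights (D_5, coords as presented):

    [1] (2, 2, 0, 2, 2)
    [2] (1, 2, 1, 2, 1)
    [3] (1, 2, 1, 2, 1)
    [4] (2, 2, 0, 2, 2)
    [5] (1, 2, 1, 2, 1)
    [6] (2, 2, 0, 2, 2)
    [7] (0, 1, 0, 10, 1)
    [8] (0, 1, 0, 10, 1)
    [9] (0, 1, 0, 10, 1)
    [10] (8, 2, 1, 1, 0)
    [11] (8, 2, 1, 1, 0)

Partition of {1..11} into 4 W_13-dot-orbits:

[[1, 4, 6], [2, 3, 5], [7, 8, 9], [10, 11]]


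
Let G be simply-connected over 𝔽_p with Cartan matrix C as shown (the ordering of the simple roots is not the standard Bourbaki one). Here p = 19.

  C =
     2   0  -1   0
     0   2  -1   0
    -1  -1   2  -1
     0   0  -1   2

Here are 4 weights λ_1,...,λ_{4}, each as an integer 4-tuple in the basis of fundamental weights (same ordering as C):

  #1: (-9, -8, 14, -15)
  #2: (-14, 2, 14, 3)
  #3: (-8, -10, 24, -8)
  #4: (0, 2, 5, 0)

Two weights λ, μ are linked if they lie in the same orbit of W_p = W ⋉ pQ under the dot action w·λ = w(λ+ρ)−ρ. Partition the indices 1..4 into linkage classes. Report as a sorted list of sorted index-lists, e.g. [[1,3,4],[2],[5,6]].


D_4 Cartan matrix, 4 simple roots permuted; ρ=(1,1,1,1).

λ_j+ρ reflected into Ā_19 (⟨·,θ^∨⟩≤19); 4-tuples as given:

  1: (6, 7, 1, 0) · 2: (10, 0, 3, 1) · 3: (1, 3, 6, 1) · 4: (1, 3, 6, 1)

3 distinct reps among the 4 weights ⇒ 3 W_19-linkage classes:

[[1], [2], [3, 4]]


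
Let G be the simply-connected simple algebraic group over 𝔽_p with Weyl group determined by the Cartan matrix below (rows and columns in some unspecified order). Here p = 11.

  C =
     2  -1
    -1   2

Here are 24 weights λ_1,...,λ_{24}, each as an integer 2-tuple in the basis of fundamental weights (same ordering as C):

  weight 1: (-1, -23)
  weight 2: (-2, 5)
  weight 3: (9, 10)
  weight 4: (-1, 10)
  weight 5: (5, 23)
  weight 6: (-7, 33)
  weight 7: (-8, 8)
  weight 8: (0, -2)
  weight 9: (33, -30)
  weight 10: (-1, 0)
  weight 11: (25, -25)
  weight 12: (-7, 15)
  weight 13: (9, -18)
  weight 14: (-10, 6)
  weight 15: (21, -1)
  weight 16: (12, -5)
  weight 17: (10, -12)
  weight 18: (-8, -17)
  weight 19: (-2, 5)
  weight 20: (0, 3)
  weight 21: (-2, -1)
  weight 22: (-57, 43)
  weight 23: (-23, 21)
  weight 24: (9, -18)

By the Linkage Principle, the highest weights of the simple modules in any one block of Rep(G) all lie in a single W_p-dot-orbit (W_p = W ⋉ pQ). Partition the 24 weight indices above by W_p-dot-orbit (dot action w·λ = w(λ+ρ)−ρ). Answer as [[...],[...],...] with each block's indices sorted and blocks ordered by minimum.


A_2 Cartan matrix, 2 simple roots permuted; ρ=(1,1).

Each λ_j+ρ reduced to Ā_11; 2-tuples below use C's row order:

  1: (0, 11) · 2: (1, 5) · 3: (0, 1) · 4: (0, 11) · 5: (3, 6) · 6: (1, 5) · 7: (7, 2) · 8: (0, 1) · 9: (1, 4) · 10: (0, 1) · 11: (7, 2) · 12: (1, 5) · 13: (1, 4) · 14: (7, 2) · 15: (0, 11) · 16: (7, 2) · 17: (0, 11) · 18: (1, 4) · 19: (1, 5) · 20: (1, 4) · 21: (0, 1) · 22: (0, 1) · 23: (0, 11) · 24: (1, 4)

Linkage partition of the 24 weights (6 classes, p=11):

[[1, 4, 15, 17, 23], [2, 6, 12, 19], [3, 8, 10, 21, 22], [5], [7, 11, 14, 16], [9, 13, 18, 20, 24]]


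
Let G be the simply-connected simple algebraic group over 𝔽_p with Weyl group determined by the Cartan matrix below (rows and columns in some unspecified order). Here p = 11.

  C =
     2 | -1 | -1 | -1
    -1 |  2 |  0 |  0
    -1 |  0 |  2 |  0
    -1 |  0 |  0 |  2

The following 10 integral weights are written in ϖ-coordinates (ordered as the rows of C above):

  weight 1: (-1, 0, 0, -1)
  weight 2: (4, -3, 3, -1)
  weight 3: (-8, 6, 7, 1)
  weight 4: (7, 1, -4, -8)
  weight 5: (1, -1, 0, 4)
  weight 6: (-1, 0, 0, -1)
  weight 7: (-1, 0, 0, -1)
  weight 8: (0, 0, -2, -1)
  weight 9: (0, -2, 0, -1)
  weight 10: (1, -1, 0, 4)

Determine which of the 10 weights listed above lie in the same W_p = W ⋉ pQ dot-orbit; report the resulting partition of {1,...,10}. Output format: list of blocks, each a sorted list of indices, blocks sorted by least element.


D_4 Cartan matrix, 4 simple roots permuted; ρ=(1,1,1,1).

λ_j+ρ reflected into Ā_11 (⟨·,θ^∨⟩≤11); 4-tuples as given:

  λ_1+ρ ↦ (0, 1, 1, 0)
  λ_2+ρ ↦ (2, 2, 4, 0)
  λ_3+ρ ↦ (2, 0, 1, 5)
  λ_4+ρ ↦ (2, 0, 1, 5)
  λ_5+ρ ↦ (2, 0, 1, 5)
  λ_6+ρ ↦ (0, 1, 1, 0)
  λ_7+ρ ↦ (0, 1, 1, 0)
  λ_8+ρ ↦ (0, 1, 1, 0)
  λ_9+ρ ↦ (0, 1, 1, 0)
  λ_10+ρ ↦ (2, 0, 1, 5)

Linkage partition of the 10 weights (3 classes, p=11):

[[1, 6, 7, 8, 9], [2], [3, 4, 5, 10]]


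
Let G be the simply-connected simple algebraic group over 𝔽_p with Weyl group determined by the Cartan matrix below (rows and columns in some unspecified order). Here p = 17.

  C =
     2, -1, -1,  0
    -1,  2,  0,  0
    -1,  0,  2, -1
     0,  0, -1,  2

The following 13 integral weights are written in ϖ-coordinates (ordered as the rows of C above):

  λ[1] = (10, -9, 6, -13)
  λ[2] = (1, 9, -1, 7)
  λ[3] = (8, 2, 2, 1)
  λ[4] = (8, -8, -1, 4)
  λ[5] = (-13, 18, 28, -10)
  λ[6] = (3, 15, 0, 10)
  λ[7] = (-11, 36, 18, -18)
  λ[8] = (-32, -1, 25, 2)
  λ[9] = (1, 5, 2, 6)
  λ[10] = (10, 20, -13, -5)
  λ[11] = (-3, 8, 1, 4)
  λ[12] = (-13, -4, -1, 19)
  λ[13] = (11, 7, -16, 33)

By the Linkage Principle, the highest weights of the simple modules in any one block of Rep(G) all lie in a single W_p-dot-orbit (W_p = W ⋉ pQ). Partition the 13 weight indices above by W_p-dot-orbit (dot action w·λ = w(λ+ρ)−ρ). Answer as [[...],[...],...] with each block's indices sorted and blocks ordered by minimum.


Dynkin diagram of C (from the 6 off-diagonal −1 entries): A_4.

λ_j+ρ reflected into Ā_17 (⟨·,θ^∨⟩≤17); 4-tuples as given:

  λ_1+ρ ↦ (2, 5, 3, 6)
  λ_2+ρ ↦ (2, 7, 0, 5)
  λ_3+ρ ↦ (9, 3, 3, 2)
  λ_4+ρ ↦ (2, 7, 0, 5)
  λ_5+ρ ↦ (2, 7, 0, 5)
  λ_6+ρ ↦ (1, 1, 3, 1)
  λ_7+ρ ↦ (2, 7, 0, 5)
  λ_8+ρ ↦ (9, 3, 3, 2)
  λ_9+ρ ↦ (2, 5, 3, 6)
  λ_10+ρ ↦ (1, 1, 3, 1)
  λ_11+ρ ↦ (2, 7, 0, 5)
  λ_12+ρ ↦ (9, 3, 3, 2)
  λ_13+ρ ↦ (9, 3, 3, 2)

Grouping the 13 weights by Ā_17-representative: 4 linkage classes.

[[1, 9], [2, 4, 5, 7, 11], [3, 8, 12, 13], [6, 10]]


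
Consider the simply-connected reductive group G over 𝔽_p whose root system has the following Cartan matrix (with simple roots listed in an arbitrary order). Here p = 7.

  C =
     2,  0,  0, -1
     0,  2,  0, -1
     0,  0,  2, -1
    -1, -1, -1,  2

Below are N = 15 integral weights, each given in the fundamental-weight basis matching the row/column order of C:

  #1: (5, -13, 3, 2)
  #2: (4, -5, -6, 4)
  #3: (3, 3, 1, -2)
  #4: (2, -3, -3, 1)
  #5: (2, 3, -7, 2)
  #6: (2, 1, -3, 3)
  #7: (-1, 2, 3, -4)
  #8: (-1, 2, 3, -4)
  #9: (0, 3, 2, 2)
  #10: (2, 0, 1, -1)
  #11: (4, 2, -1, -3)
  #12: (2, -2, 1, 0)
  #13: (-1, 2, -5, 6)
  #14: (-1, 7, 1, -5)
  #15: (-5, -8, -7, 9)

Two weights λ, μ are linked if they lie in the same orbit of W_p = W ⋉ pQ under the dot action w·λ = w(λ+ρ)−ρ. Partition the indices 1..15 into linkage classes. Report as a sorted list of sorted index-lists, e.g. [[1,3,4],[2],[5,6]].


Cartan matrix: type D_4 (|W|=192); un-permuting the 4 rows.

λ_j+ρ reflected into Ā_7 (⟨·,θ^∨⟩≤7); 4-tuples as given:

    λ_1+ρ ↦ (2, 2, 0, 1)
    λ_2+ρ ↦ (1, 0, 1, 1)
    λ_3+ρ ↦ (2, 2, 0, 1)
    λ_4+ρ ↦ (1, 0, 0, 2)
    λ_5+ρ ↦ (0, 1, 3, 0)
    λ_6+ρ ↦ (1, 0, 0, 2)
    λ_7+ρ ↦ (3, 0, 1, 0)
    λ_8+ρ ↦ (3, 0, 1, 0)
    λ_9+ρ ↦ (3, 0, 1, 0)
    λ_10+ρ ↦ (3, 1, 2, 0)
    λ_11+ρ ↦ (3, 1, 2, 0)
    λ_12+ρ ↦ (3, 1, 2, 0)
    λ_13+ρ ↦ (3, 0, 1, 0)
    λ_14+ρ ↦ (2, 2, 0, 1)
    λ_15+ρ ↦ (3, 0, 1, 0)

6 distinct reps among the 15 weights ⇒ 6 W_7-linkage classes:

[[1, 3, 14], [2], [4, 6], [5], [7, 8, 9, 13, 15], [10, 11, 12]]


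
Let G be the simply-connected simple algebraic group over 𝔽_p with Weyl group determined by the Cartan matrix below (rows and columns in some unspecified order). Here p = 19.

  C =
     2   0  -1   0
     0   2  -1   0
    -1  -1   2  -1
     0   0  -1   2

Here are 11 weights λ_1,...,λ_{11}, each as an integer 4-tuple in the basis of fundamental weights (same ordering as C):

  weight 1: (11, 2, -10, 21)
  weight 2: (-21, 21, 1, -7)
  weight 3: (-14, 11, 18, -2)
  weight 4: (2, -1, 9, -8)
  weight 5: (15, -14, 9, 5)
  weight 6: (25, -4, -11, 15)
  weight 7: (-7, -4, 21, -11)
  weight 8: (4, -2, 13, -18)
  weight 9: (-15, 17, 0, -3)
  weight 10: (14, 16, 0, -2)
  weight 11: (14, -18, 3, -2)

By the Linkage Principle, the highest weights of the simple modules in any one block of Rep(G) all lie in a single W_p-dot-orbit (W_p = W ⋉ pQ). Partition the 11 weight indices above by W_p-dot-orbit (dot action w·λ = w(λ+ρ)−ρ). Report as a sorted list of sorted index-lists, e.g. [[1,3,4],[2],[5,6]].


C ↔ D_4 under row/col permutation; |W(D_4)| = 192.

Folding the 11 weights λ_j+ρ into Ā_19 (reps in the given 4-coord order):

  1: (3, 0, 3, 7) · 2: (1, 3, 1, 13) · 3: (1, 0, 1, 11) · 4: (3, 0, 3, 7) · 5: (3, 0, 3, 7) · 6: (3, 0, 3, 7) · 7: (3, 0, 3, 7) · 8: (1, 3, 1, 13) · 9: (1, 3, 1, 13) · 10: (1, 3, 1, 13) · 11: (1, 3, 1, 13)

Grouping the 11 weights by Ā_19-representative: 3 linkage classes.

[[1, 4, 5, 6, 7], [2, 8, 9, 10, 11], [3]]


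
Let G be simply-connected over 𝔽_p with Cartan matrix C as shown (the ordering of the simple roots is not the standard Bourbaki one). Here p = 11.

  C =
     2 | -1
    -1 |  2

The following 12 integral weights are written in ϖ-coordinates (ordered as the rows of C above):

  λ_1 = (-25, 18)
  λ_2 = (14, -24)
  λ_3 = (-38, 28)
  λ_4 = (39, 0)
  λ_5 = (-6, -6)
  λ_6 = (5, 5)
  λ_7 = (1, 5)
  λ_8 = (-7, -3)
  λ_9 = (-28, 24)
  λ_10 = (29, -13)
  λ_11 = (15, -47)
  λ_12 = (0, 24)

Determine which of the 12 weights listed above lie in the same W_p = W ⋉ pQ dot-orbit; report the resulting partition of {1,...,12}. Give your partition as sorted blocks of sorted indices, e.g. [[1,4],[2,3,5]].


Cartan matrix: type A_2 (|W|=6); un-permuting the 2 rows.

Each λ_j+ρ reduced to Ā_11; 2-tuples below use C's row order:

  1: (2, 6) · 2: (3, 1) · 3: (4, 4) · 4: (7, 1) · 5: (5, 5) · 6: (5, 5) · 7: (2, 6) · 8: (2, 6) · 9: (2, 6) · 10: (7, 1) · 11: (2, 6) · 12: (7, 1)

Partition of {1..12} into 5 W_11-dot-orbits:

[[1, 7, 8, 9, 11], [2], [3], [4, 10, 12], [5, 6]]


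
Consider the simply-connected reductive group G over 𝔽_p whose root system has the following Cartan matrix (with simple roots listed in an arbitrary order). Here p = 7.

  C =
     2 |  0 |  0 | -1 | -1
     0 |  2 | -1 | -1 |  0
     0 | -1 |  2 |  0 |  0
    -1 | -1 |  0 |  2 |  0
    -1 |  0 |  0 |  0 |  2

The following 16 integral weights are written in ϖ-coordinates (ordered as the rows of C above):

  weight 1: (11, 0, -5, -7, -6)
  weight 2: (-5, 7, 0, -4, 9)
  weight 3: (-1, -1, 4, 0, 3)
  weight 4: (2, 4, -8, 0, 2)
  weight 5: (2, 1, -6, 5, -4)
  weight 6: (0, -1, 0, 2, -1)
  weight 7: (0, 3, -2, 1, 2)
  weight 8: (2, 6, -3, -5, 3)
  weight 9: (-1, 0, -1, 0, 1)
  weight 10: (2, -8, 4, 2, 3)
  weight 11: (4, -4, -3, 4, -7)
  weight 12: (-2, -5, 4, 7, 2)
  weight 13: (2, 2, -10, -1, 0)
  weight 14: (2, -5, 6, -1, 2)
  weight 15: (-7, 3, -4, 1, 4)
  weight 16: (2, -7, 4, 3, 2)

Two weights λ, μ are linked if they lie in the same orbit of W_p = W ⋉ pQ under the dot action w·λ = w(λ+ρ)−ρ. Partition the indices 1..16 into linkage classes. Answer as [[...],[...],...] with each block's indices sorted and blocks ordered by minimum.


Type A_5, rank 5, |W|=720; reorder rows/cols to standard.

Ā_7 reps of the 16 weights (A_5, coords as presented):

    λ_1+ρ ↦ (0, 1, 0, 1, 2)
    λ_2+ρ ↦ (1, 3, 0, 1, 1)
    λ_3+ρ ↦ (0, 0, 2, 1, 1)
    λ_4+ρ ↦ (0, 1, 0, 1, 2)
    λ_5+ρ ↦ (1, 1, 2, 2, 0)
    λ_6+ρ ↦ (1, 0, 1, 3, 0)
    λ_7+ρ ↦ (1, 1, 2, 2, 0)
    λ_8+ρ ↦ (1, 0, 1, 3, 0)
    λ_9+ρ ↦ (0, 1, 0, 1, 2)
    λ_10+ρ ↦ (1, 0, 1, 3, 0)
    λ_11+ρ ↦ (0, 1, 0, 1, 2)
    λ_12+ρ ↦ (1, 1, 2, 2, 0)
    λ_13+ρ ↦ (1, 0, 1, 3, 0)
    λ_14+ρ ↦ (1, 0, 1, 3, 0)
    λ_15+ρ ↦ (1, 3, 0, 1, 1)
    λ_16+ρ ↦ (1, 1, 2, 2, 0)

The 16 indices split into 5 linkage classes (same alcove rep ⇔ same W_7-dot-orbit):

[[1, 4, 9, 11], [2, 15], [3], [5, 7, 12, 16], [6, 8, 10, 13, 14]]


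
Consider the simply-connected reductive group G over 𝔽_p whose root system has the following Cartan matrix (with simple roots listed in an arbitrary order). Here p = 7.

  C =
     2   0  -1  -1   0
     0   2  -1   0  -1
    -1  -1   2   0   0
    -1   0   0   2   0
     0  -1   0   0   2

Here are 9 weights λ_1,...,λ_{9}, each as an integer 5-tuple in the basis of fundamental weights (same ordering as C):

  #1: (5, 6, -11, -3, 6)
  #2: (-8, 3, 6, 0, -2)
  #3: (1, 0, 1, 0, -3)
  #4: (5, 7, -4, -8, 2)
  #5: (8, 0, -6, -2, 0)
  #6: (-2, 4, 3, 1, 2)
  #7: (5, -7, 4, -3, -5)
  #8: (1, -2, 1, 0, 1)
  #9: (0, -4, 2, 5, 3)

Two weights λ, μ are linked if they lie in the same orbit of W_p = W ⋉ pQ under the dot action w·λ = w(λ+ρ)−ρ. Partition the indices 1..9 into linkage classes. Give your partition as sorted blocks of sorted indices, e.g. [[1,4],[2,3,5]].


C ↔ A_5 under row/col permutation; |W(A_5)| = 720.

Alcove-folded reps (p=7, 9 weights, presented ϖ-order):

  λ_1 → (1, 0, 0, 2, 3);  λ_2 → (1, 0, 0, 2, 3);  λ_3 → (2, 1, 1, 1, 1);  λ_4 → (1, 0, 0, 2, 3);  λ_5 → (2, 1, 1, 1, 1);  λ_6 → (2, 1, 1, 1, 1);  λ_7 → (2, 1, 1, 1, 1);  λ_8 → (2, 1, 1, 1, 1);  λ_9 → (1, 0, 0, 2, 3)

Grouping the 9 weights by Ā_7-representative: 2 linkage classes.

[[1, 2, 4, 9], [3, 5, 6, 7, 8]]


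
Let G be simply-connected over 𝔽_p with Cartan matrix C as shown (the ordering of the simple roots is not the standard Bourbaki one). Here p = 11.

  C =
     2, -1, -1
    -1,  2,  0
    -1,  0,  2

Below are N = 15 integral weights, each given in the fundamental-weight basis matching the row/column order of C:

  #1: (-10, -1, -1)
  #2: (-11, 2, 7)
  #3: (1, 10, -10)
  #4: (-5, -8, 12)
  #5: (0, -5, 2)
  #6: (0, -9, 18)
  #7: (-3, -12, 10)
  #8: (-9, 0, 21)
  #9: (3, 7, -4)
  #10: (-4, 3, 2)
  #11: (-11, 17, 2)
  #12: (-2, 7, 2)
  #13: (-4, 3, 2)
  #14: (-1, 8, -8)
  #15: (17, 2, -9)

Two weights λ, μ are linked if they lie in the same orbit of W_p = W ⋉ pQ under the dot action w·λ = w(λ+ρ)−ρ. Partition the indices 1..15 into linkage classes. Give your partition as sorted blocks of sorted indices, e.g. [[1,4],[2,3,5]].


Type A_3, rank 3, |W|=24; reorder rows/cols to standard.

λ_j+ρ reflected into Ā_11 (⟨·,θ^∨⟩≤11); 3-tuples as given:

    λ_1 → (9, 0, 0)
    λ_2 → (1, 7, 2)
    λ_3 → (7, 2, 0)
    λ_4 → (7, 2, 0)
    λ_5 → (3, 1, 0)
    λ_6 → (1, 7, 2)
    λ_7 → (9, 0, 0)
    λ_8 → (3, 1, 0)
    λ_9 → (1, 7, 2)
    λ_10 → (3, 1, 0)
    λ_11 → (3, 1, 0)
    λ_12 → (1, 7, 2)
    λ_13 → (3, 1, 0)
    λ_14 → (7, 2, 0)
    λ_15 → (1, 7, 2)

Partition of {1..15} into 4 W_11-dot-orbits:

[[1, 7], [2, 6, 9, 12, 15], [3, 4, 14], [5, 8, 10, 11, 13]]


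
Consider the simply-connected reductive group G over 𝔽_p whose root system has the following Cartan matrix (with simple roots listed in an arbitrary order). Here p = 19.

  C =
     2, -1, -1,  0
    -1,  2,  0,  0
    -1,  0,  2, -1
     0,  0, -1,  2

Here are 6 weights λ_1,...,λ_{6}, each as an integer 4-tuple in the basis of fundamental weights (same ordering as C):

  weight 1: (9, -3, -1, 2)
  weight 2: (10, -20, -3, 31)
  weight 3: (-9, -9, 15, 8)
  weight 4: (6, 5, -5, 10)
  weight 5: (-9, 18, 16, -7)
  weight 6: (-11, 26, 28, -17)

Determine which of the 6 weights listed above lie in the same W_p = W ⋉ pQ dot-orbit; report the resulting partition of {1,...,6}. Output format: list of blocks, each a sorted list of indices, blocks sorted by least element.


Cartan matrix: type A_4 (|W|=120); un-permuting the 4 rows.

λ_j+ρ reflected into Ā_19 (⟨·,θ^∨⟩≤19); 4-tuples as given:

  λ_1+ρ ↦ (8, 2, 0, 3);  λ_2+ρ ↦ (8, 2, 0, 3);  λ_3+ρ ↦ (8, 2, 0, 3);  λ_4+ρ ↦ (3, 5, 4, 6);  λ_5+ρ ↦ (8, 2, 0, 3);  λ_6+ρ ↦ (8, 2, 0, 3)

Grouping the 6 weights by Ā_19-representative: 2 linkage classes.

[[1, 2, 3, 5, 6], [4]]


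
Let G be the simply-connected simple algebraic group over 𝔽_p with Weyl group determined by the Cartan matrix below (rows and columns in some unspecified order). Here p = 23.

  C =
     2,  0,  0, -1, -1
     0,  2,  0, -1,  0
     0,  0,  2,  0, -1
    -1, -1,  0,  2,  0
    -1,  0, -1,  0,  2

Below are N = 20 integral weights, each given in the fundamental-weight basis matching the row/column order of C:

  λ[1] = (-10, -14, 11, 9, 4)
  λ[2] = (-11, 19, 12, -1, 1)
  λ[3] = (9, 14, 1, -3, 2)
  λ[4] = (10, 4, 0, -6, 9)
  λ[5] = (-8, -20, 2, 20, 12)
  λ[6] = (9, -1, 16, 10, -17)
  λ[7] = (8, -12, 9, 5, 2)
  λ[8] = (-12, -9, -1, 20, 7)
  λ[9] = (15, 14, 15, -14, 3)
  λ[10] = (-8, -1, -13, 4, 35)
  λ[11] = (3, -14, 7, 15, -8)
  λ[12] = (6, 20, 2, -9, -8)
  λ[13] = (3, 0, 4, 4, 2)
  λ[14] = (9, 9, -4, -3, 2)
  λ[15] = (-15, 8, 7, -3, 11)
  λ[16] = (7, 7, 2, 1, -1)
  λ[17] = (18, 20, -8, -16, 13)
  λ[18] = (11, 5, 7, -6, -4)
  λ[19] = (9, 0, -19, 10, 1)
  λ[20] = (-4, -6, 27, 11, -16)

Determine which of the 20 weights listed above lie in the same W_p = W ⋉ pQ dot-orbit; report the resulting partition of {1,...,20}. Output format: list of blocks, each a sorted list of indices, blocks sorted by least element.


A_5 Cartan matrix, 5 simple roots permuted; ρ=(1,1,1,1,1).

Folding the 20 weights λ_j+ρ into Ā_23 (reps in the given 5-coord order):

  [1] (4, 1, 5, 5, 3)
  [2] (8, 8, 3, 2, 0)
  [3] (8, 8, 3, 2, 0)
  [4] (6, 0, 1, 5, 10)
  [5] (2, 7, 4, 5, 2)
  [6] (6, 0, 1, 5, 10)
  [7] (4, 1, 5, 5, 3)
  [8] (8, 8, 3, 2, 0)
  [9] (3, 13, 1, 0, 4)
  [10] (6, 0, 1, 5, 10)
  [11] (3, 13, 1, 0, 4)
  [12] (3, 13, 1, 0, 4)
  [13] (4, 1, 5, 5, 3)
  [14] (8, 8, 3, 2, 0)
  [15] (2, 7, 4, 5, 2)
  [16] (8, 8, 3, 2, 0)
  [17] (2, 7, 4, 5, 2)
  [18] (4, 1, 5, 5, 3)
  [19] (6, 0, 1, 5, 10)
  [20] (4, 1, 5, 5, 3)

Grouping the 20 weights by Ā_23-representative: 5 linkage classes.

[[1, 7, 13, 18, 20], [2, 3, 8, 14, 16], [4, 6, 10, 19], [5, 15, 17], [9, 11, 12]]


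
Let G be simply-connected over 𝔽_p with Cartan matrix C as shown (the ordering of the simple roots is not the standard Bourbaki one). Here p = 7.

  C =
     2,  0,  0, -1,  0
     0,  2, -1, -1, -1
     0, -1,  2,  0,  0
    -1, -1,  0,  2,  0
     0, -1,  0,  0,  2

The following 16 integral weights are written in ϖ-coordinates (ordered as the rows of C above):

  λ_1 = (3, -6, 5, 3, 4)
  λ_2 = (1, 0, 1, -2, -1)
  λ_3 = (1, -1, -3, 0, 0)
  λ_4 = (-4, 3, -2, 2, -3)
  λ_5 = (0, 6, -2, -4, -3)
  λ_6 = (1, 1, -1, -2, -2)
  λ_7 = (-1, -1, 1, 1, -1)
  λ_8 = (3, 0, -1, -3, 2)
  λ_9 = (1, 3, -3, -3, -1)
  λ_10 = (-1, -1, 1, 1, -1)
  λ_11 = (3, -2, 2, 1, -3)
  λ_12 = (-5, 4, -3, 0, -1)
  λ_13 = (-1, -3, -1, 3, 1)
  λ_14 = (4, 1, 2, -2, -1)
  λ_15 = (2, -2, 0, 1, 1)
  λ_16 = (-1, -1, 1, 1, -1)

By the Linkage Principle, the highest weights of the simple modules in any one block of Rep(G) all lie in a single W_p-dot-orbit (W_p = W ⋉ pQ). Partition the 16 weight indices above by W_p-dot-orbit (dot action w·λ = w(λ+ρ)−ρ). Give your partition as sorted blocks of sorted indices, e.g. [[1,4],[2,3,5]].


C ↔ D_5 under row/col permutation; |W(D_5)| = 1920.

Each λ_j+ρ reduced to Ā_7; 5-tuples below use C's row order:

  [1] (3, 1, 0, 0, 1)
  [2] (1, 0, 2, 1, 0)
  [3] (1, 0, 0, 1, 1)
  [4] (2, 0, 1, 1, 2)
  [5] (1, 0, 1, 1, 2)
  [6] (1, 0, 0, 1, 1)
  [7] (0, 0, 2, 2, 0)
  [8] (2, 0, 1, 1, 2)
  [9] (0, 0, 2, 2, 0)
  [10] (0, 0, 2, 2, 0)
  [11] (3, 1, 0, 0, 1)
  [12] (1, 0, 2, 1, 0)
  [13] (0, 0, 2, 2, 0)
  [14] (1, 0, 1, 1, 2)
  [15] (3, 1, 0, 0, 1)
  [16] (0, 0, 2, 2, 0)

Grouping the 16 weights by Ā_7-representative: 6 linkage classes.

[[1, 11, 15], [2, 12], [3, 6], [4, 8], [5, 14], [7, 9, 10, 13, 16]]


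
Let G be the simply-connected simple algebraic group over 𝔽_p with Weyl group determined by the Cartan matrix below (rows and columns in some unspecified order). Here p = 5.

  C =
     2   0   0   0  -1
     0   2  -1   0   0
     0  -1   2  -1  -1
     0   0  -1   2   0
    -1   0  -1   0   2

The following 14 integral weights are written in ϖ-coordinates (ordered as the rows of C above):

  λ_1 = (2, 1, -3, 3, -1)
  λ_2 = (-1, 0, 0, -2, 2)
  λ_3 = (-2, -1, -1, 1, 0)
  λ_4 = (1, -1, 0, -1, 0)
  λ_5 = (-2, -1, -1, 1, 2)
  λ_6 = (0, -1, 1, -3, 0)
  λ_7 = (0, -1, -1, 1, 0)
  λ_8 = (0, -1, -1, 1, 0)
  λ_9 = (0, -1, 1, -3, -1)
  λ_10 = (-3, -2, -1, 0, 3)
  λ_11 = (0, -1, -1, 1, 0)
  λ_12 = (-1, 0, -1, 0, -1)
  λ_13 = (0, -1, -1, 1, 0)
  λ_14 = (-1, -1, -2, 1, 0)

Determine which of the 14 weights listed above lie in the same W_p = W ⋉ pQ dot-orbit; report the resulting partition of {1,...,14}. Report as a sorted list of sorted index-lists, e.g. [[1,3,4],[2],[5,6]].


D_5 Cartan matrix, 5 simple roots permuted; ρ=(1,1,1,1,1).

W_5-reps of the 14 weights in Ā_5 (same 5-coord order as C):

  [1] (1, 0, 0, 2, 0)
  [2] (0, 1, 0, 1, 0)
  [3] (1, 0, 0, 2, 0)
  [4] (2, 0, 1, 0, 0)
  [5] (1, 0, 0, 2, 0)
  [6] (1, 0, 0, 2, 1)
  [7] (1, 0, 0, 2, 1)
  [8] (1, 0, 0, 2, 1)
  [9] (1, 0, 0, 2, 0)
  [10] (2, 0, 1, 0, 0)
  [11] (1, 0, 0, 2, 1)
  [12] (0, 1, 0, 1, 0)
  [13] (1, 0, 0, 2, 1)
  [14] (0, 1, 0, 1, 0)

These 14 weights hit 4 W_5-dot-orbits; sizes (4, 3, 2, 5):

[[1, 3, 5, 9], [2, 12, 14], [4, 10], [6, 7, 8, 11, 13]]


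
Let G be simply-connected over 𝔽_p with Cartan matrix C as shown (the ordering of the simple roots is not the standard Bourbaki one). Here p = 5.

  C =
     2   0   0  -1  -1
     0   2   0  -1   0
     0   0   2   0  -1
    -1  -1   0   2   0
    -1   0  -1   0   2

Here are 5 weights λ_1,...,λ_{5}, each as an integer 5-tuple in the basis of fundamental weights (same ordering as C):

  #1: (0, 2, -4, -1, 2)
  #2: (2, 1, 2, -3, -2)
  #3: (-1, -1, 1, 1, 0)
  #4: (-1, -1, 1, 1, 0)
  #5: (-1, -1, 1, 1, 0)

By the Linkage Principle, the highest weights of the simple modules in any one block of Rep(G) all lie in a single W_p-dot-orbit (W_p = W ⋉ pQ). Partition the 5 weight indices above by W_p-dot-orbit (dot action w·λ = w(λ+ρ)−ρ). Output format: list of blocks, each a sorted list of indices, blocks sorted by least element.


A_5 Cartan matrix, 5 simple roots permuted; ρ=(1,1,1,1,1).

W_5-reps of the 5 weights in Ā_5 (same 5-coord order as C):

  [1] (1, 1, 1, 0, 0) · [2] (0, 0, 2, 2, 1) · [3] (0, 0, 2, 2, 1) · [4] (0, 0, 2, 2, 1) · [5] (0, 0, 2, 2, 1)

Grouping the 5 weights by Ā_5-representative: 2 linkage classes.

[[1], [2, 3, 4, 5]]


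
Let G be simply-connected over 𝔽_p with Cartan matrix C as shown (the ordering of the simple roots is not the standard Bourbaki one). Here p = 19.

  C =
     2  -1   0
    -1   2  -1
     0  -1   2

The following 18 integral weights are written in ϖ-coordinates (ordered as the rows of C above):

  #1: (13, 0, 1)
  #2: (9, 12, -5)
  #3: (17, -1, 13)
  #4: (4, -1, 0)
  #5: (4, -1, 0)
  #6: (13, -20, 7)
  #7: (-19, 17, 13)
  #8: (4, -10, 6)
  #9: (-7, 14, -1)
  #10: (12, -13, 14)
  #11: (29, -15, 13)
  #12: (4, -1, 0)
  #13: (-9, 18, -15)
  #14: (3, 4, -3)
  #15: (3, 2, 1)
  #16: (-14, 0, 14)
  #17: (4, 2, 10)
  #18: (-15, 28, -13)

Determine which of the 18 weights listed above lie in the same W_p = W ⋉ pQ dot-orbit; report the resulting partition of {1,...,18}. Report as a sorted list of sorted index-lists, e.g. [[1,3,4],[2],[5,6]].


Cartan matrix: type A_3 (|W|=24); un-permuting the 3 rows.

W_19-reps of the 18 weights in Ā_19 (same 3-coord order as C):

  λ_1+ρ ↦ (14, 1, 2);  λ_2+ρ ↦ (6, 9, 0);  λ_3+ρ ↦ (5, 0, 1);  λ_4+ρ ↦ (5, 0, 1);  λ_5+ρ ↦ (5, 0, 1);  λ_6+ρ ↦ (5, 3, 11);  λ_7+ρ ↦ (5, 0, 1);  λ_8+ρ ↦ (4, 3, 2);  λ_9+ρ ↦ (6, 9, 0);  λ_10+ρ ↦ (1, 12, 3);  λ_11+ρ ↦ (5, 3, 11);  λ_12+ρ ↦ (5, 0, 1);  λ_13+ρ ↦ (5, 3, 11);  λ_14+ρ ↦ (4, 3, 2);  λ_15+ρ ↦ (4, 3, 2);  λ_16+ρ ↦ (1, 12, 3);  λ_17+ρ ↦ (5, 3, 11);  λ_18+ρ ↦ (4, 3, 2)

Linkage partition of the 18 weights (6 classes, p=19):

[[1], [2, 9], [3, 4, 5, 7, 12], [6, 11, 13, 17], [8, 14, 15, 18], [10, 16]]


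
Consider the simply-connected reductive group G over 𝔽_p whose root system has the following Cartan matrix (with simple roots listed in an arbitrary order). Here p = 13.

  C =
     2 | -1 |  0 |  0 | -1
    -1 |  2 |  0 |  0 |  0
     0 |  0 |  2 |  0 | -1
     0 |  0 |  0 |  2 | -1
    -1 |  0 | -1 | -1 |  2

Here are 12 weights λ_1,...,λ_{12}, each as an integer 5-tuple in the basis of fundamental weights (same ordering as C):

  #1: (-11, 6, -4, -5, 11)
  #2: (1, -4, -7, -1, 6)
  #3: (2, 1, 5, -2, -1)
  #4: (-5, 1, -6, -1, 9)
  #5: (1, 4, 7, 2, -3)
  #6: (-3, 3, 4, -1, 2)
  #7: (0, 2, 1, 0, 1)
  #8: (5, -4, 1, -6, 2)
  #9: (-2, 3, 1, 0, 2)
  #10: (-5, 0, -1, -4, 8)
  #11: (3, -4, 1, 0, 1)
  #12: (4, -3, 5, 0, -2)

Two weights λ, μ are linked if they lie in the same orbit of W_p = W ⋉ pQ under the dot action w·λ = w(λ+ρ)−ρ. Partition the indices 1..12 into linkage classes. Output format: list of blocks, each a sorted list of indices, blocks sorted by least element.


D_5 Cartan matrix, 5 simple roots permuted; ρ=(1,1,1,1,1).

Each λ_j+ρ reduced to Ā_13; 5-tuples below use C's row order:

  λ_1 → (1, 3, 2, 1, 2)
  λ_2 → (1, 2, 6, 0, 0)
  λ_3 → (2, 2, 5, 0, 1)
  λ_4 → (2, 2, 5, 0, 1)
  λ_5 → (2, 2, 5, 0, 1)
  λ_6 → (2, 2, 5, 0, 1)
  λ_7 → (1, 3, 2, 1, 2)
  λ_8 → (1, 3, 0, 3, 2)
  λ_9 → (1, 3, 2, 1, 2)
  λ_10 → (1, 3, 0, 3, 2)
  λ_11 → (1, 3, 2, 1, 2)
  λ_12 → (2, 2, 5, 0, 1)

The 12 indices split into 4 linkage classes (same alcove rep ⇔ same W_13-dot-orbit):

[[1, 7, 9, 11], [2], [3, 4, 5, 6, 12], [8, 10]]


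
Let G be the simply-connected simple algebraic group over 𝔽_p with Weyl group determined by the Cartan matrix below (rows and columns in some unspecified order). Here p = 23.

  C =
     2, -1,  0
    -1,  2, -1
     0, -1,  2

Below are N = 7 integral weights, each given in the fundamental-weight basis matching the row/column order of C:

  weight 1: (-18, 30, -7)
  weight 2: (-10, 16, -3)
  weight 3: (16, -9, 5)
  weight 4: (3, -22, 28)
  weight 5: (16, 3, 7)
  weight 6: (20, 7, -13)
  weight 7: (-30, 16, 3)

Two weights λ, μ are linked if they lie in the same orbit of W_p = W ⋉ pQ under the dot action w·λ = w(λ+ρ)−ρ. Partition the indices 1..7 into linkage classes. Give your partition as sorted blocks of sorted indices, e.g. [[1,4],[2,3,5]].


Cartan matrix: type A_3 (|W|=24); un-permuting the 3 rows.

Alcove-folded reps (p=23, 7 weights, presented ϖ-order):

  1: (9, 6, 2)
  2: (9, 6, 2)
  3: (9, 6, 2)
  4: (11, 4, 2)
  5: (11, 4, 2)
  6: (11, 4, 2)
  7: (11, 4, 2)

2 distinct reps among the 7 weights ⇒ 2 W_23-linkage classes:

[[1, 2, 3], [4, 5, 6, 7]]


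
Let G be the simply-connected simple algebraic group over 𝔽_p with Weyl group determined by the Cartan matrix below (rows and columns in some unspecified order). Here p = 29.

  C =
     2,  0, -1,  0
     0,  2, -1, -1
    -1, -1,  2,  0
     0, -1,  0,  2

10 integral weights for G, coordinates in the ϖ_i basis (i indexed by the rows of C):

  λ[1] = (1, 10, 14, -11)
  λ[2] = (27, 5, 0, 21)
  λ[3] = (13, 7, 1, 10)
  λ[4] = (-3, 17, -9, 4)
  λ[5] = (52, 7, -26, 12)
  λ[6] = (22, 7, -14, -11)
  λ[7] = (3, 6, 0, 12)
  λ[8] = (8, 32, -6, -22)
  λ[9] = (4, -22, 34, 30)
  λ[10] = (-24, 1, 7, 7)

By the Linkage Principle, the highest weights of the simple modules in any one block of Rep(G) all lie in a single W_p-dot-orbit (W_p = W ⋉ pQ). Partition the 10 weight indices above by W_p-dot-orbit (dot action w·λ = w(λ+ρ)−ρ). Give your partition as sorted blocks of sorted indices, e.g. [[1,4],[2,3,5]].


C ↔ A_4 under row/col permutation; |W(A_4)| = 120.

Ā_29 reps of the 10 weights (A_4, coords as presented):

  λ_1 → (2, 1, 15, 10)
  λ_2 → (0, 0, 1, 6)
  λ_3 → (8, 8, 2, 5)
  λ_4 → (8, 8, 2, 5)
  λ_5 → (4, 7, 1, 13)
  λ_6 → (8, 8, 2, 5)
  λ_7 → (4, 7, 1, 13)
  λ_8 → (4, 7, 1, 13)
  λ_9 → (8, 8, 2, 5)
  λ_10 → (8, 8, 2, 5)

4 distinct reps among the 10 weights ⇒ 4 W_29-linkage classes:

[[1], [2], [3, 4, 6, 9, 10], [5, 7, 8]]


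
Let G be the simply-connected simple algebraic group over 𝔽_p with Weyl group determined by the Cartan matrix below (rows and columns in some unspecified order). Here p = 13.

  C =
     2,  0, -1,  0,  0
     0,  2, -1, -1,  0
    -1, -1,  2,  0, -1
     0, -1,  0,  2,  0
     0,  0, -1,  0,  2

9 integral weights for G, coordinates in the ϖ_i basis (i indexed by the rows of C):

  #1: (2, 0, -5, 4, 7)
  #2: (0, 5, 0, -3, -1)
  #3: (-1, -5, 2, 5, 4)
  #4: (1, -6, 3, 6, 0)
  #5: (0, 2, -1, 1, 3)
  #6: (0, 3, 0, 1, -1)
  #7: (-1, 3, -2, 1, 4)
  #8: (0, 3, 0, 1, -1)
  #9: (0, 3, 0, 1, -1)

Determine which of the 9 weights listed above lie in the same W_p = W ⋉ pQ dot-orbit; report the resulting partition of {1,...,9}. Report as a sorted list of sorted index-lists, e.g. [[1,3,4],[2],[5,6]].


Type D_5, rank 5, |W|=1920; reorder rows/cols to standard.

W_13-reps of the 9 weights in Ā_13 (same 5-coord order as C):

  λ_1 → (1, 3, 0, 2, 4) · λ_2 → (1, 4, 1, 2, 0) · λ_3 → (1, 3, 0, 2, 4) · λ_4 → (1, 4, 1, 2, 0) · λ_5 → (1, 3, 0, 2, 4) · λ_6 → (1, 4, 1, 2, 0) · λ_7 → (1, 3, 0, 2, 4) · λ_8 → (1, 4, 1, 2, 0) · λ_9 → (1, 4, 1, 2, 0)

The 9 indices split into 2 linkage classes (same alcove rep ⇔ same W_13-dot-orbit):

[[1, 3, 5, 7], [2, 4, 6, 8, 9]]
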